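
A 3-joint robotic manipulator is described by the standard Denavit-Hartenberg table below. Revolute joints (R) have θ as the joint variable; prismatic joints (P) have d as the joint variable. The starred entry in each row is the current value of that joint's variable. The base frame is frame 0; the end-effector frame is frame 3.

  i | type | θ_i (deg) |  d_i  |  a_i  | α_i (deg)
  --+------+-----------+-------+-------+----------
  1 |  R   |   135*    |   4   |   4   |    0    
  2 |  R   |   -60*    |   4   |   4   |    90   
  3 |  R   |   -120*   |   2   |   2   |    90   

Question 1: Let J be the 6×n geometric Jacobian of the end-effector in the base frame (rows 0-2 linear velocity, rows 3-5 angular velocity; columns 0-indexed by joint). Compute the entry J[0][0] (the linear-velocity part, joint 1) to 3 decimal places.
-5.209

axis z_0 = ẑ; lever o_n−o_0 = (-0.1201,5.2086,6.2679)
cross product → J_v[:, 0] = (-5.2086,-0.1201,0.0000)
J_ω[:, 0] = z_0
entry J[0][0] = -5.2086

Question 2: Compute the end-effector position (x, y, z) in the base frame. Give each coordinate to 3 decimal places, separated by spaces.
after link 1: o_1 = (-2.8284, 2.8284, 4.0000)
after link 2: o_2 = (-1.7932, 6.6921, 8.0000)
after link 3: o_3 = (-0.1201, 5.2086, 6.2679)

-0.120 5.209 6.268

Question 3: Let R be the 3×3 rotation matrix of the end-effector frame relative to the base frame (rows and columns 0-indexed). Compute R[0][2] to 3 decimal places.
-0.224

End-effector z-axis (col 2 of R) = (-0.2241,-0.8365,0.5000)
R[0][2] = -0.2241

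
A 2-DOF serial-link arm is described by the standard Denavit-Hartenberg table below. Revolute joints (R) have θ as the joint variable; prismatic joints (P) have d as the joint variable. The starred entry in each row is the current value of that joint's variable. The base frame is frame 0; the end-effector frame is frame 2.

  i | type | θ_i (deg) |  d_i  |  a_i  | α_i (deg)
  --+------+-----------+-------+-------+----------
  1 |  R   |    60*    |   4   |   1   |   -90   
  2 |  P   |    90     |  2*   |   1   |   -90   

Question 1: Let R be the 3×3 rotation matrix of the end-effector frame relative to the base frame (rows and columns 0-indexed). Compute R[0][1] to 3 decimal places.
End-effector y-axis (col 1 of R) = (0.8660,-0.5000,-0.0000)
R[0][1] = 0.8660

0.866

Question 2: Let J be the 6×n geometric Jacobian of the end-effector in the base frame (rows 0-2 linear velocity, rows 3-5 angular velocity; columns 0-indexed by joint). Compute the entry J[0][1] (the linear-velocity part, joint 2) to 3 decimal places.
-0.866

prismatic axis z_1 = (-0.8660,0.5000,0.0000)
J_v[:, 1] = z_1; J_ω[:, 1] = (0,0,0)
entry J[0][1] = -0.8660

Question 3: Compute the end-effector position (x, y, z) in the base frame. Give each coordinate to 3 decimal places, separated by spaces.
-1.232 1.866 3.000

after link 1: o_1 = (0.5000, 0.8660, 4.0000)
after link 2: o_2 = (-1.2321, 1.8660, 3.0000)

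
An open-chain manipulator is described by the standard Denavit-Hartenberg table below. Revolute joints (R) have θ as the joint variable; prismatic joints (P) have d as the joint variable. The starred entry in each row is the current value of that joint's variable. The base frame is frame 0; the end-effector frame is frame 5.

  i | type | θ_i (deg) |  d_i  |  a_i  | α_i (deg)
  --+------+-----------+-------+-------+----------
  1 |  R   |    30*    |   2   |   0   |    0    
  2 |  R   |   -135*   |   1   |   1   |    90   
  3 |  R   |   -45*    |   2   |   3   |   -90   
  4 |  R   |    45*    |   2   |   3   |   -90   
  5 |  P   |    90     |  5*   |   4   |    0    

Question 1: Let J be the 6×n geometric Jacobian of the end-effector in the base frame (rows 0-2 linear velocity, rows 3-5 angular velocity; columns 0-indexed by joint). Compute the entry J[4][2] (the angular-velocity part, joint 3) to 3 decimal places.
0.259

axis z_2 = (-0.9659,0.2588,0.0000); lever o_n−o_2 = (3.6081,-0.6636,-2.5355)
cross product → J_v[:, 2] = (-0.6562,-2.4491,-0.2929)
J_ω[:, 2] = z_2
entry J[4][2] = 0.2588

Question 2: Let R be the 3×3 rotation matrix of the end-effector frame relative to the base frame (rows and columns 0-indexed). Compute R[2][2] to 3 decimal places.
End-effector z-axis (col 2 of R) = (0.8124,0.3000,0.5000)
R[2][2] = 0.5000

0.500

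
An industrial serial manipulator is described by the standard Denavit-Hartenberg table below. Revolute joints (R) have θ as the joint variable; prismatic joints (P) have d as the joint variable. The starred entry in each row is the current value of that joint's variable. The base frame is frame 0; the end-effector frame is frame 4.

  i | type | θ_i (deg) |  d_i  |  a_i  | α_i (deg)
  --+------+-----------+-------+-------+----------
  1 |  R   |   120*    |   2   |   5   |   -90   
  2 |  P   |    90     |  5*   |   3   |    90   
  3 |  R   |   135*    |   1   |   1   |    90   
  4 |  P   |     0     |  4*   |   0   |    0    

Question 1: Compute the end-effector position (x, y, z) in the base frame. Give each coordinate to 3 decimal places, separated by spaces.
after link 1: o_1 = (-2.5000, 4.3301, 2.0000)
after link 2: o_2 = (-6.8301, 1.8301, -1.0000)
after link 3: o_3 = (-7.9425, 2.3426, -0.2929)
after link 4: o_4 = (-10.3920, 0.9284, -3.1213)

-10.392 0.928 -3.121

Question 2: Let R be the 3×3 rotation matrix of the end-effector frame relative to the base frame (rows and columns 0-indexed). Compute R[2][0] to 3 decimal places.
End-effector x-axis (col 0 of R) = (-0.6124,-0.3536,0.7071)
R[2][0] = 0.7071

0.707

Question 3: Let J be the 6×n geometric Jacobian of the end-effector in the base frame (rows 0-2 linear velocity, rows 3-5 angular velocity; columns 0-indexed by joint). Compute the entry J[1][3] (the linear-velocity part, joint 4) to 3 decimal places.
prismatic axis z_3 = (-0.6124,-0.3536,-0.7071)
J_v[:, 3] = z_3; J_ω[:, 3] = (0,0,0)
entry J[1][3] = -0.3536

-0.354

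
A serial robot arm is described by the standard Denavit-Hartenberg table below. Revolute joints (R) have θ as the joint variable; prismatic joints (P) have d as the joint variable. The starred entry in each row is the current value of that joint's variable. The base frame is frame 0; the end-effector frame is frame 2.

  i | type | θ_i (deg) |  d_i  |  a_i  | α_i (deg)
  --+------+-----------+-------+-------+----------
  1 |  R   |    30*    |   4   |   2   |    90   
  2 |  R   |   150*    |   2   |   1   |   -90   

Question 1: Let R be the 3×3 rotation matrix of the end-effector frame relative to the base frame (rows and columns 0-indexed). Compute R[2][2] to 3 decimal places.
End-effector z-axis (col 2 of R) = (-0.4330,-0.2500,-0.8660)
R[2][2] = -0.8660

-0.866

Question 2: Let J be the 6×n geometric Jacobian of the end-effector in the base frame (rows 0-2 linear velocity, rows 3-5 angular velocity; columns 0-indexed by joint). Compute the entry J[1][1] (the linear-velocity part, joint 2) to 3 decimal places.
-0.250

axis z_1 = (0.5000,-0.8660,0.0000); lever o_n−o_1 = (0.2500,-2.1651,0.5000)
cross product → J_v[:, 1] = (-0.4330,-0.2500,-0.8660)
J_ω[:, 1] = z_1
entry J[1][1] = -0.2500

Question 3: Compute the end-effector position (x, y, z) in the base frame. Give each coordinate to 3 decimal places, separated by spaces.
after link 1: o_1 = (1.7321, 1.0000, 4.0000)
after link 2: o_2 = (1.9821, -1.1651, 4.5000)

1.982 -1.165 4.500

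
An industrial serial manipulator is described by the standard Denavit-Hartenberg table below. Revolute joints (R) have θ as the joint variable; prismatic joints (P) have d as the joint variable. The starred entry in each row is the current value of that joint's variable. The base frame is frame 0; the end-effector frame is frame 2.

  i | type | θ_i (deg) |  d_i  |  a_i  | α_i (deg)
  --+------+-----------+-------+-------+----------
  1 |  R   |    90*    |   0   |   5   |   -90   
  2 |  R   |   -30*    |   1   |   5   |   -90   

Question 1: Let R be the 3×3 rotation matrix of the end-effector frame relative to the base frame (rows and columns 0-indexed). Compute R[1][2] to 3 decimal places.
0.500

End-effector z-axis (col 2 of R) = (-0.0000,0.5000,-0.8660)
R[1][2] = 0.5000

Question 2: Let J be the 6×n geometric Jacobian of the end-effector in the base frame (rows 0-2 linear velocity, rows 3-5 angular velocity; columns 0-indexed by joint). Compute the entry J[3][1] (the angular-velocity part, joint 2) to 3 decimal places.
axis z_1 = (-1.0000,0.0000,0.0000); lever o_n−o_1 = (-1.0000,4.3301,2.5000)
cross product → J_v[:, 1] = (-0.0000,2.5000,-4.3301)
J_ω[:, 1] = z_1
entry J[3][1] = -1.0000

-1.000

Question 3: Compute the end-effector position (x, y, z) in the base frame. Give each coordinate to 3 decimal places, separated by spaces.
-1.000 9.330 2.500

after link 1: o_1 = (0.0000, 5.0000, 0.0000)
after link 2: o_2 = (-1.0000, 9.3301, 2.5000)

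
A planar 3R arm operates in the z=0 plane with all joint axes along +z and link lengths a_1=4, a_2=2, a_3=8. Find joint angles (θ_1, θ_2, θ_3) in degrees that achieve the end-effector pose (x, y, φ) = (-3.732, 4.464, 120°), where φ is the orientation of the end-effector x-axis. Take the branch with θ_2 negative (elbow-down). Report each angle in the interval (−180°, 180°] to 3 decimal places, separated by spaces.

wrist centre = target − a_3·(cos φ, sin φ) = (0.2680, -2.4642)
cos θ_2 = (6.1441−4²−2²)/(2·4·2) = -0.8660; θ_2 = -149.9962° (elbow-down)
β = atan2(-2.4642,0.2680) = -83.7931°; ψ = atan2(-1.0001,2.2680) = -23.7958°
θ_1 = β − ψ = -59.9973°
θ_3 = φ − θ_1 − θ_2 = -30.0065° (wrapped to (-180°,180°])

-59.997 -149.996 -30.006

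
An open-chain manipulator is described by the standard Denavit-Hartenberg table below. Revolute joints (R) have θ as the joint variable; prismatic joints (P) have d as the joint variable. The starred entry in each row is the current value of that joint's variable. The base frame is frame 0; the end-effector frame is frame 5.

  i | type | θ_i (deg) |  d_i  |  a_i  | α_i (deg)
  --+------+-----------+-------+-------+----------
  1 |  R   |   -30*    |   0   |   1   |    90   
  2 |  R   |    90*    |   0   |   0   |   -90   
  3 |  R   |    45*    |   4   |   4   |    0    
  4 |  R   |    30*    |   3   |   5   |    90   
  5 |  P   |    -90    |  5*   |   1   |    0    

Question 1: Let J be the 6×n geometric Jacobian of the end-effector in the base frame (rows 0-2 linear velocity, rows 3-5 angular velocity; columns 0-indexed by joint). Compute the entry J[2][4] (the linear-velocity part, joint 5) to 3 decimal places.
0.966

prismatic axis z_4 = (-0.1294,-0.2241,0.9659)
J_v[:, 4] = z_4; J_ω[:, 4] = (0,0,0)
entry J[2][4] = 0.9659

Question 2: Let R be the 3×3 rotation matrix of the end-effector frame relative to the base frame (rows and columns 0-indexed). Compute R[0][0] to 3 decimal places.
End-effector x-axis (col 0 of R) = (0.8660,-0.5000,0.0000)
R[0][0] = 0.8660

0.866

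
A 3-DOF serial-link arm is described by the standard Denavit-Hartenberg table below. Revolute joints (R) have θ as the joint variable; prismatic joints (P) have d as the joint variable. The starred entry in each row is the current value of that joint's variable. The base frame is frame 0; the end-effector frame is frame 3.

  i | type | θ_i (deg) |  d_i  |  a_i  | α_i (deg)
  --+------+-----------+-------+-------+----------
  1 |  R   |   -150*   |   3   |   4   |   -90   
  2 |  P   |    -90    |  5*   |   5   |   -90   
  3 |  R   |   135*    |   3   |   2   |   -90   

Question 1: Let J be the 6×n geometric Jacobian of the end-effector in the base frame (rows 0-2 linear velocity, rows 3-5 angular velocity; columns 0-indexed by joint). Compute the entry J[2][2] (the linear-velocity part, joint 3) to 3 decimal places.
axis z_2 = (-0.8660,-0.5000,-0.0000); lever o_n−o_2 = (-3.3052,-0.2753,-1.4142)
cross product → J_v[:, 2] = (0.7071,-1.2247,-1.4142)
J_ω[:, 2] = z_2
entry J[2][2] = -1.4142

-1.414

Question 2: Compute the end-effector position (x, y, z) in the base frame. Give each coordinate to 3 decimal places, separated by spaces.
-4.269 -6.605 6.586

after link 1: o_1 = (-3.4641, -2.0000, 3.0000)
after link 2: o_2 = (-0.9641, -6.3301, 8.0000)
after link 3: o_3 = (-4.2693, -6.6054, 6.5858)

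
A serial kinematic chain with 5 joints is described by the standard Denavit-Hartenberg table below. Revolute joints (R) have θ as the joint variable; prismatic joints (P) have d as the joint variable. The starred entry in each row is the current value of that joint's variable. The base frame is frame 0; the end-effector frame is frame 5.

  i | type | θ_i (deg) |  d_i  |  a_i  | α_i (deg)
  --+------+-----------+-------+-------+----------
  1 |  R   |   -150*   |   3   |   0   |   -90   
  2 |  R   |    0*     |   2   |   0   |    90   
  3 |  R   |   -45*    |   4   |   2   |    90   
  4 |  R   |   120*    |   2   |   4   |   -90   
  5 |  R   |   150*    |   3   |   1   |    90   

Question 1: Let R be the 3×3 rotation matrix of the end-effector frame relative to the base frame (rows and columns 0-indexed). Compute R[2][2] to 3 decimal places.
End-effector z-axis (col 2 of R) = (0.0173,-0.9012,0.4330)
R[2][2] = 0.4330

0.433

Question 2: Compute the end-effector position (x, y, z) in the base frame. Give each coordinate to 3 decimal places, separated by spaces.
3.480 -0.844 8.214

after link 1: o_1 = (0.0000, 0.0000, 3.0000)
after link 2: o_2 = (1.0000, -1.7321, 3.0000)
after link 3: o_3 = (-0.9319, -1.2144, 7.0000)
after link 4: o_4 = (1.5176, 0.1998, 10.4641)
after link 5: o_5 = (3.4795, -0.8435, 8.2141)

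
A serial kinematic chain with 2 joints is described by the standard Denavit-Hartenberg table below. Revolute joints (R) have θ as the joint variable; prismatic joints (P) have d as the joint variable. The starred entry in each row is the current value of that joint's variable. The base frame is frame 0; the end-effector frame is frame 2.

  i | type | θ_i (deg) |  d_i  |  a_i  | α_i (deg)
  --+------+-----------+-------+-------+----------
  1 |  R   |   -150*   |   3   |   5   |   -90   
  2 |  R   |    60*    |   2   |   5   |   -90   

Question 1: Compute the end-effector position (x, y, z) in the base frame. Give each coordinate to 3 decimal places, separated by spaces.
after link 1: o_1 = (-4.3301, -2.5000, 3.0000)
after link 2: o_2 = (-5.4952, -5.4821, -1.3301)

-5.495 -5.482 -1.330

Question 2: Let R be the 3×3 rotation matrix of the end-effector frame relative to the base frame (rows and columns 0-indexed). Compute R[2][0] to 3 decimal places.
End-effector x-axis (col 0 of R) = (-0.4330,-0.2500,-0.8660)
R[2][0] = -0.8660

-0.866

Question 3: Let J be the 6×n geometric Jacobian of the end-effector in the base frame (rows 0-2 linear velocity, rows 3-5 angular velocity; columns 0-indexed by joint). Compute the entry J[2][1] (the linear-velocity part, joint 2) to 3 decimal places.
axis z_1 = (0.5000,-0.8660,0.0000); lever o_n−o_1 = (-1.1651,-2.9821,-4.3301)
cross product → J_v[:, 1] = (3.7500,2.1651,-2.5000)
J_ω[:, 1] = z_1
entry J[2][1] = -2.5000

-2.500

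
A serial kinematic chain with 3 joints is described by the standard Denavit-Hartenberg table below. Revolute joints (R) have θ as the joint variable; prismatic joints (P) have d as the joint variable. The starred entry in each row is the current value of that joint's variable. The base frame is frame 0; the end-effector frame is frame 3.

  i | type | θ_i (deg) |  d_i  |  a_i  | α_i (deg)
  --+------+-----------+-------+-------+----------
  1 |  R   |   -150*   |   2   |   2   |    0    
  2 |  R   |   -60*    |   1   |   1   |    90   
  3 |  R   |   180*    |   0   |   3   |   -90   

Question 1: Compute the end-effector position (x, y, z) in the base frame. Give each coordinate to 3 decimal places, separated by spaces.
after link 1: o_1 = (-1.7321, -1.0000, 2.0000)
after link 2: o_2 = (-2.5981, -0.5000, 3.0000)
after link 3: o_3 = (-0.0000, -2.0000, 3.0000)

-0.000 -2.000 3.000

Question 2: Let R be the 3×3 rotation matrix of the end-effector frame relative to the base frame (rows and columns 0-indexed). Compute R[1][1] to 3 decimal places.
-0.866

End-effector y-axis (col 1 of R) = (-0.5000,-0.8660,-0.0000)
R[1][1] = -0.8660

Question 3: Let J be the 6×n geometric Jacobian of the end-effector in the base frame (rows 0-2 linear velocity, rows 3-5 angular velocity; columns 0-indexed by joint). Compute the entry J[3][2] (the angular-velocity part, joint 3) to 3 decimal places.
axis z_2 = (0.5000,0.8660,0.0000); lever o_n−o_2 = (2.5981,-1.5000,0.0000)
cross product → J_v[:, 2] = (0.0000,-0.0000,-3.0000)
J_ω[:, 2] = z_2
entry J[3][2] = 0.5000

0.500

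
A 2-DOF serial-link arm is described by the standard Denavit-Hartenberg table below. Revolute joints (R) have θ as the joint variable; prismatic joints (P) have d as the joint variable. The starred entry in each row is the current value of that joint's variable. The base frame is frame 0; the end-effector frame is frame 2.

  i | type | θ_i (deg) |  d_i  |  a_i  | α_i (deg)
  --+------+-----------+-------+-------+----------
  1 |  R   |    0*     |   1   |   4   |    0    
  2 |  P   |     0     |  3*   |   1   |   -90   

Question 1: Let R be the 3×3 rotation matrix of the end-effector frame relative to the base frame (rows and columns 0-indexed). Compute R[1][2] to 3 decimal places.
1.000

End-effector z-axis (col 2 of R) = (0.0000,1.0000,0.0000)
R[1][2] = 1.0000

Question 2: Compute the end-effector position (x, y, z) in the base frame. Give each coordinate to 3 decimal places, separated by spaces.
after link 1: o_1 = (4.0000, 0.0000, 1.0000)
after link 2: o_2 = (5.0000, 0.0000, 4.0000)

5.000 0.000 4.000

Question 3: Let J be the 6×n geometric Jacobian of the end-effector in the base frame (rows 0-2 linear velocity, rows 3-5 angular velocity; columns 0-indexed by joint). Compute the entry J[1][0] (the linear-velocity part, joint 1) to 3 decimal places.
axis z_0 = ẑ; lever o_n−o_0 = (5.0000,0.0000,4.0000)
cross product → J_v[:, 0] = (0.0000,5.0000,0.0000)
J_ω[:, 0] = z_0
entry J[1][0] = 5.0000

5.000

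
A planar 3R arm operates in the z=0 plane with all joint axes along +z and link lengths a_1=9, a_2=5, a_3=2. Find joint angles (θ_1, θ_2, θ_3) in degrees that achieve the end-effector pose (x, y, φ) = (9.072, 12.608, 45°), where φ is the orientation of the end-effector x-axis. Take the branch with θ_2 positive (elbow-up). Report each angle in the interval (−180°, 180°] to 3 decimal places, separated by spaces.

wrist centre = target − a_3·(cos φ, sin φ) = (7.6578, 11.1938)
cos θ_2 = (183.9425−9²−5²)/(2·9·5) = 0.8660; θ_2 = 29.9997° (elbow-up)
β = atan2(11.1938,7.6578) = 55.6236°; ψ = atan2(2.5000,13.3301) = 10.6220°
θ_1 = β − ψ = 45.0015°
θ_3 = φ − θ_1 − θ_2 = -30.0012° (wrapped to (-180°,180°])

45.002 30.000 -30.001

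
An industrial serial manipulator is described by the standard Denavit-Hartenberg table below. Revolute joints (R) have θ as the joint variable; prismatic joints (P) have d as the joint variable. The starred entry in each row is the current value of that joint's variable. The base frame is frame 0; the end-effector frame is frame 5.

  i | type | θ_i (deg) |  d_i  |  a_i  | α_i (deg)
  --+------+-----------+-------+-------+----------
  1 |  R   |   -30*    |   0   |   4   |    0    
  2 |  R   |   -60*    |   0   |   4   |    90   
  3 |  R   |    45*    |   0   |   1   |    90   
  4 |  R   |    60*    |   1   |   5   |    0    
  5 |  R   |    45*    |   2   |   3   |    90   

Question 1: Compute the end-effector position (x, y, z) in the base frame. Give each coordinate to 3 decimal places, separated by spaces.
-3.764 -10.047 -0.195

after link 1: o_1 = (3.4641, -2.0000, 0.0000)
after link 2: o_2 = (3.4641, -6.0000, 0.0000)
after link 3: o_3 = (3.4641, -6.7071, 0.7071)
after link 4: o_4 = (-0.8660, -9.1820, 1.7678)
after link 5: o_5 = (-3.7638, -10.0472, -0.1955)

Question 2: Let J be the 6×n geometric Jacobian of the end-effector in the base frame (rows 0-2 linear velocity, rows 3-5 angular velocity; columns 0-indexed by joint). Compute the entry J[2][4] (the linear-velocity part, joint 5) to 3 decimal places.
-2.049

axis z_4 = (0.0000,-0.7071,-0.7071); lever o_n−o_4 = (-2.8978,-0.8652,-1.9633)
cross product → J_v[:, 4] = (0.7765,2.0490,-2.0490)
J_ω[:, 4] = z_4
entry J[2][4] = -2.0490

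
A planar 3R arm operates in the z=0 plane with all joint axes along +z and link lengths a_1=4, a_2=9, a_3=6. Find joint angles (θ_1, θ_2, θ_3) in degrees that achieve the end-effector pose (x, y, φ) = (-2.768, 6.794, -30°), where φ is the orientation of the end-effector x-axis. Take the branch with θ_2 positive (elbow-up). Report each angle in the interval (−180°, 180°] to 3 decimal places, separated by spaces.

wrist centre = target − a_3·(cos φ, sin φ) = (-7.9642, 9.7940)
cos θ_2 = (159.3502−4²−9²)/(2·4·9) = 0.8660; θ_2 = 30.0058° (elbow-up)
β = atan2(9.7940,-7.9642) = 129.1169°; ψ = atan2(4.5008,11.7938) = 20.8881°
θ_1 = β − ψ = 108.2288°
θ_3 = φ − θ_1 − θ_2 = -168.2346° (wrapped to (-180°,180°])

108.229 30.006 -168.235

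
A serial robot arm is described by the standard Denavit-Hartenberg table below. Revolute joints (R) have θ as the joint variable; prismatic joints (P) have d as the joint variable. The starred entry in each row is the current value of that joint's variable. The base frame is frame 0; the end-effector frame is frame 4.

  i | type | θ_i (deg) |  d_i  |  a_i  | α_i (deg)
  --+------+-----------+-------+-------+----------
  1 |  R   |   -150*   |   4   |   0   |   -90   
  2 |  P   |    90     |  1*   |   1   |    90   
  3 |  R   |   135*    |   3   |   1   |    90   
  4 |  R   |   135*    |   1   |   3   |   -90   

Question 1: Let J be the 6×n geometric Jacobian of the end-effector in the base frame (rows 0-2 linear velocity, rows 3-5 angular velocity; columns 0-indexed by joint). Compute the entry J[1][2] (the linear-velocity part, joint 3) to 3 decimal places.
axis z_2 = (-0.8660,-0.5000,0.0000); lever o_n−o_2 = (-4.4781,-2.4864,-1.5000)
cross product → J_v[:, 2] = (0.7500,-1.2990,-0.0858)
J_ω[:, 2] = z_2
entry J[1][2] = -1.2990

-1.299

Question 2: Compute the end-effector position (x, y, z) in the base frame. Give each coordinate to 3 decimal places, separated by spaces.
after link 1: o_1 = (0.0000, 0.0000, 4.0000)
after link 2: o_2 = (0.5000, -0.8660, 3.0000)
after link 3: o_3 = (-1.7445, -2.9784, 3.7071)
after link 4: o_4 = (-3.9781, -3.3524, 1.5000)

-3.978 -3.352 1.500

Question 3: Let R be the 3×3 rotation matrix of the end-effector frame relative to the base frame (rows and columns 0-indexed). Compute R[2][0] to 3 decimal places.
-0.500

End-effector x-axis (col 0 of R) = (-0.8624,0.0795,-0.5000)
R[2][0] = -0.5000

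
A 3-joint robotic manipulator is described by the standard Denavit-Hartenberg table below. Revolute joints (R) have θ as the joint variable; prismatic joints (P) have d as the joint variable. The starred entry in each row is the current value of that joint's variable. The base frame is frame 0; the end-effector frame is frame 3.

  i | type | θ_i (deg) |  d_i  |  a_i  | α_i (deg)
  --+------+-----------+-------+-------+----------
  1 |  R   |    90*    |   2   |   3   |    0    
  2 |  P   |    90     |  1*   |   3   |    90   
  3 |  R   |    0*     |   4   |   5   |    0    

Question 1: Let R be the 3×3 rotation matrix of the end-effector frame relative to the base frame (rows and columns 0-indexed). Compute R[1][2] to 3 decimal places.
1.000

End-effector z-axis (col 2 of R) = (0.0000,1.0000,0.0000)
R[1][2] = 1.0000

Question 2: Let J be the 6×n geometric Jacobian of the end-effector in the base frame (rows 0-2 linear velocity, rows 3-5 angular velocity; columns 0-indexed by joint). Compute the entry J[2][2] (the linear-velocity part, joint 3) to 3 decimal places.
axis z_2 = (0.0000,1.0000,0.0000); lever o_n−o_2 = (-5.0000,4.0000,0.0000)
cross product → J_v[:, 2] = (0.0000,-0.0000,5.0000)
J_ω[:, 2] = z_2
entry J[2][2] = 5.0000

5.000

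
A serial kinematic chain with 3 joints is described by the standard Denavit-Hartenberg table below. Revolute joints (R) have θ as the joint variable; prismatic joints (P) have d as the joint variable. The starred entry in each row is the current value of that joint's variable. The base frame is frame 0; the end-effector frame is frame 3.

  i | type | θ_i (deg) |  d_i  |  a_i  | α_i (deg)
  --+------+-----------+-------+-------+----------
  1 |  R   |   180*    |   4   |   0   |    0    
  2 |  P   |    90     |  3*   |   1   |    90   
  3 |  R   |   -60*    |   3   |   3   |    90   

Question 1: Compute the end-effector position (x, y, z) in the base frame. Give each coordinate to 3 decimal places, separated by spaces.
-3.000 -2.500 4.402

after link 1: o_1 = (0.0000, 0.0000, 4.0000)
after link 2: o_2 = (-0.0000, -1.0000, 7.0000)
after link 3: o_3 = (-3.0000, -2.5000, 4.4019)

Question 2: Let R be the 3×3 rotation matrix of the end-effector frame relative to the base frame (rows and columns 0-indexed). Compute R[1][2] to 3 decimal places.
0.866

End-effector z-axis (col 2 of R) = (0.0000,0.8660,-0.5000)
R[1][2] = 0.8660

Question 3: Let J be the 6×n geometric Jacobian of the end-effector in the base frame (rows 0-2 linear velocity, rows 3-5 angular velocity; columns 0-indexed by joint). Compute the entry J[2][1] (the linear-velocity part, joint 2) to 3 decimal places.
prismatic axis z_1 = (0.0000,0.0000,1.0000)
J_v[:, 1] = z_1; J_ω[:, 1] = (0,0,0)
entry J[2][1] = 1.0000

1.000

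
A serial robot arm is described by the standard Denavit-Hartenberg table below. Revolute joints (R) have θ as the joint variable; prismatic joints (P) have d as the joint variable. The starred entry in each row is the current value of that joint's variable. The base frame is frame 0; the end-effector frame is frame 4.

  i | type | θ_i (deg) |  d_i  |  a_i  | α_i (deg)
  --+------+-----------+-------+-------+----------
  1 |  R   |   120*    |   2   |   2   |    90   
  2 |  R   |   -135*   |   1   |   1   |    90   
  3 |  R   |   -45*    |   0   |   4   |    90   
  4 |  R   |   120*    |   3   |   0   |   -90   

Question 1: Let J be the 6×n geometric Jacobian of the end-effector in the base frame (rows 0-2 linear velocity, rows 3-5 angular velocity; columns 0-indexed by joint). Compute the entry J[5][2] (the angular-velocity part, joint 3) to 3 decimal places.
axis z_2 = (0.3536,-0.6124,0.7071); lever o_n−o_2 = (-4.0366,-2.9079,-0.5000)
cross product → J_v[:, 2] = (2.3624,-2.6775,-3.5000)
J_ω[:, 2] = z_2
entry J[5][2] = 0.7071

0.707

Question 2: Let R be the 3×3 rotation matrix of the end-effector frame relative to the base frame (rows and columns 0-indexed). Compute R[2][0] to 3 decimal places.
0.862

End-effector x-axis (col 0 of R) = (0.4874,-0.1370,0.8624)
R[2][0] = 0.8624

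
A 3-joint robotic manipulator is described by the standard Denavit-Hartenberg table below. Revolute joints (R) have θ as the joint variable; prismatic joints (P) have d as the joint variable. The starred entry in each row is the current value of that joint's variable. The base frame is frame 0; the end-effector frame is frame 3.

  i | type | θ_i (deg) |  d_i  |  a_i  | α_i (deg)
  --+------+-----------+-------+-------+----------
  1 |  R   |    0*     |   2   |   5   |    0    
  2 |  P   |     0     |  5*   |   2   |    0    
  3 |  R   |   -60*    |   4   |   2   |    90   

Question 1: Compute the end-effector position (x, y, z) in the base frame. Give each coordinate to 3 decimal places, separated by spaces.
after link 1: o_1 = (5.0000, 0.0000, 2.0000)
after link 2: o_2 = (7.0000, 0.0000, 7.0000)
after link 3: o_3 = (8.0000, -1.7321, 11.0000)

8.000 -1.732 11.000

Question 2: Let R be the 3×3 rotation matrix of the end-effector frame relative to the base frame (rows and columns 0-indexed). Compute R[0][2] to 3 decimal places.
-0.866

End-effector z-axis (col 2 of R) = (-0.8660,-0.5000,0.0000)
R[0][2] = -0.8660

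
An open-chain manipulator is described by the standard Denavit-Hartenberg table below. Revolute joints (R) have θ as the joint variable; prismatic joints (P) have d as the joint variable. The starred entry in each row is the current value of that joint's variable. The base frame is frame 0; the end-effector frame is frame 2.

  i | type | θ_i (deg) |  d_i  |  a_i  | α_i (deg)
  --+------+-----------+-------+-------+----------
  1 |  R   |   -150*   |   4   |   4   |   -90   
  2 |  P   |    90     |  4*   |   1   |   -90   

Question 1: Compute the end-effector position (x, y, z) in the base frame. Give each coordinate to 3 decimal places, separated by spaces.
after link 1: o_1 = (-3.4641, -2.0000, 4.0000)
after link 2: o_2 = (-1.4641, -5.4641, 3.0000)

-1.464 -5.464 3.000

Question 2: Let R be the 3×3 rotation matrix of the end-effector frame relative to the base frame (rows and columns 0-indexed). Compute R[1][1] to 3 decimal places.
0.866

End-effector y-axis (col 1 of R) = (-0.5000,0.8660,-0.0000)
R[1][1] = 0.8660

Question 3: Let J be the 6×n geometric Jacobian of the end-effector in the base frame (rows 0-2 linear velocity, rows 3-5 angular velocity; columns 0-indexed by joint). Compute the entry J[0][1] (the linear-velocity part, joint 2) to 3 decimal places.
0.500

prismatic axis z_1 = (0.5000,-0.8660,0.0000)
J_v[:, 1] = z_1; J_ω[:, 1] = (0,0,0)
entry J[0][1] = 0.5000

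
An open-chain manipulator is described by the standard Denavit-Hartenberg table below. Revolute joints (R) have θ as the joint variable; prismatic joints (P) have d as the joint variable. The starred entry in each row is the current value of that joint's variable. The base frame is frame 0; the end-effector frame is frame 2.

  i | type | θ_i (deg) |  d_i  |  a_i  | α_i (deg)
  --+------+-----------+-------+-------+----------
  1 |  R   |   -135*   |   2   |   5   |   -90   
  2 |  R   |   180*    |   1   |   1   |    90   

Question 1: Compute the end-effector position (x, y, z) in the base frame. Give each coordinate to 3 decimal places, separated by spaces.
after link 1: o_1 = (-3.5355, -3.5355, 2.0000)
after link 2: o_2 = (-2.1213, -3.5355, 2.0000)

-2.121 -3.536 2.000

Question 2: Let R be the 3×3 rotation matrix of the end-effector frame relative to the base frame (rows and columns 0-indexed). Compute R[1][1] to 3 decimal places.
End-effector y-axis (col 1 of R) = (0.7071,-0.7071,0.0000)
R[1][1] = -0.7071

-0.707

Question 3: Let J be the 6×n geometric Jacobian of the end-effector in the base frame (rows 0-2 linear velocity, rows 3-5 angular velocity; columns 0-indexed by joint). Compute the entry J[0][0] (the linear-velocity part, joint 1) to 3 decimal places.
axis z_0 = ẑ; lever o_n−o_0 = (-2.1213,-3.5355,2.0000)
cross product → J_v[:, 0] = (3.5355,-2.1213,0.0000)
J_ω[:, 0] = z_0
entry J[0][0] = 3.5355

3.536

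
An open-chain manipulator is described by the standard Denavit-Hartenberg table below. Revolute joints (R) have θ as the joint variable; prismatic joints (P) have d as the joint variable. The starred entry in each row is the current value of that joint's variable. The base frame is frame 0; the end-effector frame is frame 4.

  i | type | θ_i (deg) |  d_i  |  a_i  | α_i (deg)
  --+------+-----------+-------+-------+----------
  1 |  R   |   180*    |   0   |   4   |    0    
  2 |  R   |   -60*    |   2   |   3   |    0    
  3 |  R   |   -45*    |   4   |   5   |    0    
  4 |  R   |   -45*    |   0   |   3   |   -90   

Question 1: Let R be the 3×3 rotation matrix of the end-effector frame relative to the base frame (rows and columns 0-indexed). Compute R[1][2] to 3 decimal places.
End-effector z-axis (col 2 of R) = (-0.5000,0.8660,0.0000)
R[1][2] = 0.8660

0.866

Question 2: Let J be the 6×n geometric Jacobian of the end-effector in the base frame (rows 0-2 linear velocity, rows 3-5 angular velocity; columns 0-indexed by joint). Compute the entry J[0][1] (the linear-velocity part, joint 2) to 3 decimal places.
-8.928

axis z_1 = (0.0000,0.0000,1.0000); lever o_n−o_1 = (2.3922,8.9277,6.0000)
cross product → J_v[:, 1] = (-8.9277,2.3922,0.0000)
J_ω[:, 1] = z_1
entry J[0][1] = -8.9277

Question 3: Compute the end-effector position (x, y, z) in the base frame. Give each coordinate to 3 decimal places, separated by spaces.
-1.608 8.928 6.000

after link 1: o_1 = (-4.0000, 0.0000, 0.0000)
after link 2: o_2 = (-5.5000, 2.5981, 2.0000)
after link 3: o_3 = (-4.2059, 7.4277, 6.0000)
after link 4: o_4 = (-1.6078, 8.9277, 6.0000)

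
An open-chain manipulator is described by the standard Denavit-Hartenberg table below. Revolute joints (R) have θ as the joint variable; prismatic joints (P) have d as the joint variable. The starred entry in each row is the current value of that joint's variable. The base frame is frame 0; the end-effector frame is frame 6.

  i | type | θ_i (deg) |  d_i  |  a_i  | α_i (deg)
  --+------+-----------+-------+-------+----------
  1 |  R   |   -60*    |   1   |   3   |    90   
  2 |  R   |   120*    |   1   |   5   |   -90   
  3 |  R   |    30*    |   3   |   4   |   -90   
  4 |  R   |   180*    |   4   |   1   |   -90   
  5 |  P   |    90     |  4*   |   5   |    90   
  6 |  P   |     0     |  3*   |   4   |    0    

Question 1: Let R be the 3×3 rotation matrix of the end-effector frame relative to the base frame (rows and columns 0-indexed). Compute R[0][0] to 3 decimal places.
-0.875

End-effector x-axis (col 0 of R) = (-0.8750,-0.2165,0.4330)
R[0][0] = -0.8750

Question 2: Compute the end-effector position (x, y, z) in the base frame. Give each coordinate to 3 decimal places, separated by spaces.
after link 1: o_1 = (1.5000, -2.5981, 1.0000)
after link 2: o_2 = (-0.6160, -0.9330, 5.3301)
after link 3: o_3 = (-1.0490, 3.8170, 6.8301)
after link 4: o_4 = (2.2345, 4.0580, 4.3481)
after link 5: o_5 = (-3.8726, 5.9755, 4.5131)
after link 6: o_6 = (-8.0221, 3.2345, 3.9952)

-8.022 3.234 3.995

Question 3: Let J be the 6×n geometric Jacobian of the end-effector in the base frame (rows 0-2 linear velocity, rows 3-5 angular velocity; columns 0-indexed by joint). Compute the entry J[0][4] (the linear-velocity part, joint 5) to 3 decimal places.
prismatic axis z_4 = (-0.4330,0.7500,-0.5000)
J_v[:, 4] = z_4; J_ω[:, 4] = (0,0,0)
entry J[0][4] = -0.4330

-0.433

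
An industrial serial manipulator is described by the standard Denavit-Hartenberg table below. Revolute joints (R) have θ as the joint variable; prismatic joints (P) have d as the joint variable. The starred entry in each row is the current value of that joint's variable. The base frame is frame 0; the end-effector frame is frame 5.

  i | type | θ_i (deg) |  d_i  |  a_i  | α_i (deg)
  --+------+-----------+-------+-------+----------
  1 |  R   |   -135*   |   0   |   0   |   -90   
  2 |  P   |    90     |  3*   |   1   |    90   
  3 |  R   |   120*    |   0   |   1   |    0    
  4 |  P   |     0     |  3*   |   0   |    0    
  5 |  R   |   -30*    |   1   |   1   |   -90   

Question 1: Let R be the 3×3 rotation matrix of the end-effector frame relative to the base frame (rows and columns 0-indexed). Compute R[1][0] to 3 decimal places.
-0.707

End-effector x-axis (col 0 of R) = (0.7071,-0.7071,-0.0000)
R[1][0] = -0.7071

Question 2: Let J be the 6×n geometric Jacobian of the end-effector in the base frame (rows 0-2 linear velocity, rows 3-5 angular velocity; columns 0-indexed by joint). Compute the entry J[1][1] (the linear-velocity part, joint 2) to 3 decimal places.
prismatic axis z_1 = (0.7071,-0.7071,0.0000)
J_v[:, 1] = z_1; J_ω[:, 1] = (0,0,0)
entry J[1][1] = -0.7071

-0.707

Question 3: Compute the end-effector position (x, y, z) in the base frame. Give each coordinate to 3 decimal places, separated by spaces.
after link 1: o_1 = (0.0000, 0.0000, 0.0000)
after link 2: o_2 = (2.1213, -2.1213, -1.0000)
after link 3: o_3 = (2.7337, -2.7337, -0.5000)
after link 4: o_4 = (0.6124, -4.8550, -0.5000)
after link 5: o_5 = (0.6124, -6.2692, -0.5000)

0.612 -6.269 -0.500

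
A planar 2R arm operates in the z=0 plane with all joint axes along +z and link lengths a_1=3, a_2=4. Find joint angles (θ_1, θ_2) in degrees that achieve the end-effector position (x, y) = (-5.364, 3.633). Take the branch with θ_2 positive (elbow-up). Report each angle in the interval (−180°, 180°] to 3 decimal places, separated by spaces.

120.005 44.998

cos θ_2 = (41.9712−3²−4²)/(2·3·4) = 0.7071; θ_2 = 44.9979° (elbow-up)
β = atan2(3.6330,-5.3640) = 145.8905°; ψ = atan2(2.8283,5.8285) = 25.8852°
θ_1 = β − ψ = 120.0053°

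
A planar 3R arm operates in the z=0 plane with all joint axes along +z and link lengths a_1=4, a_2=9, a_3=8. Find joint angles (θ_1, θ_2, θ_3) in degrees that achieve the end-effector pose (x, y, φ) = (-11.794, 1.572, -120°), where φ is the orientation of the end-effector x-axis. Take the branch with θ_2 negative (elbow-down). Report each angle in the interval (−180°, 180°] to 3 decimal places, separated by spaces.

wrist centre = target − a_3·(cos φ, sin φ) = (-7.7940, 8.5002)
cos θ_2 = (132.9999−4²−9²)/(2·4·9) = 0.5000; θ_2 = -60.0001° (elbow-down)
β = atan2(8.5002,-7.7940) = 132.5183°; ψ = atan2(-7.7942,8.5000) = -42.5199°
θ_1 = β − ψ = 175.0382°
θ_3 = φ − θ_1 − θ_2 = 124.9619° (wrapped to (-180°,180°])

175.038 -60.000 124.962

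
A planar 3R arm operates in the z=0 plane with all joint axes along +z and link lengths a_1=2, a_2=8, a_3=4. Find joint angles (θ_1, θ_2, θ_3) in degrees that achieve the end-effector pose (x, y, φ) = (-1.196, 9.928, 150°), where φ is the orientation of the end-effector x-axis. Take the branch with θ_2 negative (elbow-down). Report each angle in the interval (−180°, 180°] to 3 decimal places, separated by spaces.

wrist centre = target − a_3·(cos φ, sin φ) = (2.2681, 7.9280)
cos θ_2 = (67.9975−2²−8²)/(2·2·8) = -0.0001; θ_2 = -90.0045° (elbow-down)
β = atan2(7.9280,2.2681) = 74.0348°; ψ = atan2(-8.0000,1.9994) = -75.9680°
θ_1 = β − ψ = 150.0029°
θ_3 = φ − θ_1 − θ_2 = 90.0017° (wrapped to (-180°,180°])

150.003 -90.005 90.002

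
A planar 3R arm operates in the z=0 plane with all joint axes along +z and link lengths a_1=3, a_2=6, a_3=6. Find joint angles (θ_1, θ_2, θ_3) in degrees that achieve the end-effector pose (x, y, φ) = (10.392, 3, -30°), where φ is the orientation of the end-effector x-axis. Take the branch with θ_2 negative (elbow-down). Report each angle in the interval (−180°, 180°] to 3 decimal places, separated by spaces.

90.006 -60.006 -60.000

wrist centre = target − a_3·(cos φ, sin φ) = (5.1958, 6.0000)
cos θ_2 = (62.9968−3²−6²)/(2·3·6) = 0.4999; θ_2 = -60.0058° (elbow-down)
β = atan2(6.0000,5.1958) = 49.1083°; ψ = atan2(-5.1965,5.9995) = -40.8976°
θ_1 = β − ψ = 90.0058°
θ_3 = φ − θ_1 − θ_2 = -60.0000° (wrapped to (-180°,180°])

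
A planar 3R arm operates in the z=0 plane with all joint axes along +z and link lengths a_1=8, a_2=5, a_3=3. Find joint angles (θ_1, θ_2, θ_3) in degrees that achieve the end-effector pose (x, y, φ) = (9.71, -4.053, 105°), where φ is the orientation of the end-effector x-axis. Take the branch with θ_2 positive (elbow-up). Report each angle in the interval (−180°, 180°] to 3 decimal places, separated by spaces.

wrist centre = target − a_3·(cos φ, sin φ) = (10.4865, -6.9508)
cos θ_2 = (158.2791−8²−5²)/(2·8·5) = 0.8660; θ_2 = 30.0042° (elbow-up)
β = atan2(-6.9508,10.4865) = -33.5378°; ψ = atan2(2.5003,12.3299) = 11.4632°
θ_1 = β − ψ = -45.0010°
θ_3 = φ − θ_1 − θ_2 = 119.9968° (wrapped to (-180°,180°])

-45.001 30.004 119.997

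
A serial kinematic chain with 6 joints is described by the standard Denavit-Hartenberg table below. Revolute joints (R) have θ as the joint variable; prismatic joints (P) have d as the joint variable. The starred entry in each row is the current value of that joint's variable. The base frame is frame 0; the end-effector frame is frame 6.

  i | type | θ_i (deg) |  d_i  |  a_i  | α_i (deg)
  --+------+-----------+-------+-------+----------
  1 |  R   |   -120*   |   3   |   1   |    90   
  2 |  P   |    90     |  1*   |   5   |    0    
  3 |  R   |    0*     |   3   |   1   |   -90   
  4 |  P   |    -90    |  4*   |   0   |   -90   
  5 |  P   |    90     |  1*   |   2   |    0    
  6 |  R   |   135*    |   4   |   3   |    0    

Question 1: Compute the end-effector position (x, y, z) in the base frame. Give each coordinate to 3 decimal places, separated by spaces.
-0.066 3.642 14.000

after link 1: o_1 = (-0.5000, -0.8660, 3.0000)
after link 2: o_2 = (-1.3660, -0.3660, 8.0000)
after link 3: o_3 = (-3.9641, 1.1340, 9.0000)
after link 4: o_4 = (-1.9641, 4.5981, 9.0000)
after link 5: o_5 = (-2.9641, 2.8660, 10.0000)
after link 6: o_6 = (-0.0663, 3.6425, 14.0000)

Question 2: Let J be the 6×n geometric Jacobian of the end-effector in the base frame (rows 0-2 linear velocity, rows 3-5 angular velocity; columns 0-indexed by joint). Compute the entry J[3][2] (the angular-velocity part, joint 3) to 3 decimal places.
axis z_2 = (-0.8660,0.5000,0.0000); lever o_n−o_2 = (1.2997,4.0085,6.0000)
cross product → J_v[:, 2] = (3.0000,5.1962,-4.1213)
J_ω[:, 2] = z_2
entry J[3][2] = -0.8660

-0.866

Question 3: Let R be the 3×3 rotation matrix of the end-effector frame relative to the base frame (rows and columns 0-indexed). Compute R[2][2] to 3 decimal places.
End-effector z-axis (col 2 of R) = (0.0000,-0.0000,1.0000)
R[2][2] = 1.0000

1.000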